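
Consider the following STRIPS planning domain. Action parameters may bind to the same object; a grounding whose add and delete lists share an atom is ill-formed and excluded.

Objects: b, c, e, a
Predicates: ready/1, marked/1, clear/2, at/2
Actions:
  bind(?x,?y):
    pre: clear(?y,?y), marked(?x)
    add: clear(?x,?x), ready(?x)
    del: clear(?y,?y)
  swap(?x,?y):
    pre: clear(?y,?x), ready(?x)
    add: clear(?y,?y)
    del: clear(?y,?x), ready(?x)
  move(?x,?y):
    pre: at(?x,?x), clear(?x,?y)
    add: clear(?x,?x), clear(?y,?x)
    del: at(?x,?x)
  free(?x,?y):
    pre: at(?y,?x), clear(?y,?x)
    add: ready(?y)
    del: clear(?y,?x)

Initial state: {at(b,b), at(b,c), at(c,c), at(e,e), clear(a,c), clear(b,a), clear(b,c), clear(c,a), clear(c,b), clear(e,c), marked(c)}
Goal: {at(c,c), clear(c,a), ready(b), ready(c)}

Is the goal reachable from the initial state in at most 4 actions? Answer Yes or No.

Yes

1. move(b,c)  →  {at(b,c), at(c,c), at(e,e), clear(a,c), clear(b,a), clear(b,b), clear(b,c), clear(c,a), clear(c,b), clear(e,c), marked(c)}
2. bind(c,b)  →  {at(b,c), at(c,c), at(e,e), clear(a,c), clear(b,a), clear(b,c), clear(c,a), clear(c,b), clear(c,c), clear(e,c), marked(c), ready(c)}
3. free(c,b)  →  {at(b,c), at(c,c), at(e,e), clear(a,c), clear(b,a), clear(c,a), clear(c,b), clear(c,c), clear(e,c), marked(c), ready(b), ready(c)}
optimal plan length = 3; 3 ≤ 4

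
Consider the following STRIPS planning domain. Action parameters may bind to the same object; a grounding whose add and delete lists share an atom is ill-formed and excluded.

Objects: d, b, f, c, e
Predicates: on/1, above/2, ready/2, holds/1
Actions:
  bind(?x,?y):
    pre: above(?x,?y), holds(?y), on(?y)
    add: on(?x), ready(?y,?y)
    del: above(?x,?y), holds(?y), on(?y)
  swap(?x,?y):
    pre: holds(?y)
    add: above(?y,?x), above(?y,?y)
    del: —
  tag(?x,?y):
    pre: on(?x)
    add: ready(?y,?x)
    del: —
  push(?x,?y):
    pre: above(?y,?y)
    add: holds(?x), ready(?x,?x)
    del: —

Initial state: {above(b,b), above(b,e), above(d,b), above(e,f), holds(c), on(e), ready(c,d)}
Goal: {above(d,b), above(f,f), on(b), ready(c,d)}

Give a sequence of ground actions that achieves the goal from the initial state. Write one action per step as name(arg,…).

1. push(f,b)  →  {above(b,b), above(b,e), above(d,b), above(e,f), holds(c), holds(f), on(e), ready(c,d), ready(f,f)}
2. swap(d,f)  →  {above(b,b), above(b,e), above(d,b), above(e,f), above(f,d), above(f,f), holds(c), holds(f), on(e), ready(c,d), ready(f,f)}
3. push(e,b)  →  {above(b,b), above(b,e), above(d,b), above(e,f), above(f,d), above(f,f), holds(c), holds(e), holds(f), on(e), ready(c,d), ready(e,e), ready(f,f)}
4. bind(b,e)  →  {above(b,b), above(d,b), above(e,f), above(f,d), above(f,f), holds(c), holds(f), on(b), ready(c,d), ready(e,e), ready(f,f)}

push(f,b); swap(d,f); push(e,b); bind(b,e)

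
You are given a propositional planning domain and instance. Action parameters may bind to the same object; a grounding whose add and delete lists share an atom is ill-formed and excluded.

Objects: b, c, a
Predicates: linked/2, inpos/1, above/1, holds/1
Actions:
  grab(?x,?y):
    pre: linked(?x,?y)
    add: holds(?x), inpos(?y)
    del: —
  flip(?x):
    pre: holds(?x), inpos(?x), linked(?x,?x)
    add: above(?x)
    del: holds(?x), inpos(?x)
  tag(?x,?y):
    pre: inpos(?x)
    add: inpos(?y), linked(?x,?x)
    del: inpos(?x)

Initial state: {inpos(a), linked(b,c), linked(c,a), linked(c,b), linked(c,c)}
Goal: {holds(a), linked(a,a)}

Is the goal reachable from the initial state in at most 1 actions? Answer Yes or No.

1. tag(a,b)  →  {inpos(b), linked(a,a), linked(b,c), linked(c,a), linked(c,b), linked(c,c)}
2. grab(a,a)  →  {holds(a), inpos(a), inpos(b), linked(a,a), linked(b,c), linked(c,a), linked(c,b), linked(c,c)}
optimal plan length = 2; 2 > 1

No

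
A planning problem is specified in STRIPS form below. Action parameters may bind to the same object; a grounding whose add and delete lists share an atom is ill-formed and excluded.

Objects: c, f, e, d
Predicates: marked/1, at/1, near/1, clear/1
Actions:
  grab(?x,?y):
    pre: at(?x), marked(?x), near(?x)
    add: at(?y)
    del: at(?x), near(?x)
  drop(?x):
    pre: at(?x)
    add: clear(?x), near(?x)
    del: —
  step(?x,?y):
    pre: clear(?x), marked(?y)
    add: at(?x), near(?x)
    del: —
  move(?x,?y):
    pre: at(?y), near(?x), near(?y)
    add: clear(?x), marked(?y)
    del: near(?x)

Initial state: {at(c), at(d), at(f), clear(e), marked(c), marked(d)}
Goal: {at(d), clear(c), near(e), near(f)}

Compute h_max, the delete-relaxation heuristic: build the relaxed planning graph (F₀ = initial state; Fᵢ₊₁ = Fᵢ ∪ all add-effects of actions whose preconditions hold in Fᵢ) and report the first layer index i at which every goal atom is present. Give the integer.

1

F0 = init (6 atoms)
F1 = F0 ∪ {at(e), clear(c), clear(d), clear(f), near(c), near(d), near(e), near(f)}  (14 atoms)
goal ⊆ F1  ⇒  h_max = 1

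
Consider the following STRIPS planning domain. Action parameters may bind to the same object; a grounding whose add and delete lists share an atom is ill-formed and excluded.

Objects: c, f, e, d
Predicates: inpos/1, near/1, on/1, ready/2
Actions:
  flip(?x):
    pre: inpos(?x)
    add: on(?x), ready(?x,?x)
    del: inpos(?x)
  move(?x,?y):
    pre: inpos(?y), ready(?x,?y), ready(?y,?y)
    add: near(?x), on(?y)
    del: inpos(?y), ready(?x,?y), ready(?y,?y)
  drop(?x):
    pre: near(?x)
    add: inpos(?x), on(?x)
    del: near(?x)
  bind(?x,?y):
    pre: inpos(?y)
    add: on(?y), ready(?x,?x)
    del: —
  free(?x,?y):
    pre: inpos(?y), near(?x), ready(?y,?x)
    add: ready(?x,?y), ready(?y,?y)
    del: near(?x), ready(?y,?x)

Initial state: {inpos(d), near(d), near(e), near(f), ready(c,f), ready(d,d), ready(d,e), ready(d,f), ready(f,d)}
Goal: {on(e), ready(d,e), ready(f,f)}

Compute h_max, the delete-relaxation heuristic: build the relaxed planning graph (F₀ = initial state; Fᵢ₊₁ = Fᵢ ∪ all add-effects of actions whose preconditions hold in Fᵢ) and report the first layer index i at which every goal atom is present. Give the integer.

F0 = init (9 atoms)
F1 = F0 ∪ {inpos(e), inpos(f), on(d), on(e), on(f), ready(c,c), ready(e,d), ready(e,e), ready(f,f)}  (18 atoms)
goal ⊆ F1  ⇒  h_max = 1

1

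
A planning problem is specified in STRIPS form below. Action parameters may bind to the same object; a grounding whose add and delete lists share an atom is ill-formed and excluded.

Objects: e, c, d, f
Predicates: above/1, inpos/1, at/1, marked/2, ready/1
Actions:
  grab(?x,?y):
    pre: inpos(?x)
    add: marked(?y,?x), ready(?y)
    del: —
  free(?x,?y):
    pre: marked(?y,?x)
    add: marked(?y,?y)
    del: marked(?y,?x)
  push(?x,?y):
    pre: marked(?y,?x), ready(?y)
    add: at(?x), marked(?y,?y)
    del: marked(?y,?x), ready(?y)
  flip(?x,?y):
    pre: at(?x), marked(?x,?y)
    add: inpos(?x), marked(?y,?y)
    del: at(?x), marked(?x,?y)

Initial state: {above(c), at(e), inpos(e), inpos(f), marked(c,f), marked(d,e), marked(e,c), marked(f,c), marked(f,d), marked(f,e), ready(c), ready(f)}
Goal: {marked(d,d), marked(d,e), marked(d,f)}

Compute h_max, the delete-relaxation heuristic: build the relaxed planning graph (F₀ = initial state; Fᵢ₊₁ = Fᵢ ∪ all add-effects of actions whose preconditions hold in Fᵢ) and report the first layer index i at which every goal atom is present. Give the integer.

F0 = init (12 atoms)
F1 = F0 ∪ {at(c), at(d), at(f), marked(c,c), marked(c,e), marked(d,d), marked(d,f), marked(e,e), marked(e,f), marked(f,f), ready(d), ready(e)}  (24 atoms)
goal ⊆ F1  ⇒  h_max = 1

1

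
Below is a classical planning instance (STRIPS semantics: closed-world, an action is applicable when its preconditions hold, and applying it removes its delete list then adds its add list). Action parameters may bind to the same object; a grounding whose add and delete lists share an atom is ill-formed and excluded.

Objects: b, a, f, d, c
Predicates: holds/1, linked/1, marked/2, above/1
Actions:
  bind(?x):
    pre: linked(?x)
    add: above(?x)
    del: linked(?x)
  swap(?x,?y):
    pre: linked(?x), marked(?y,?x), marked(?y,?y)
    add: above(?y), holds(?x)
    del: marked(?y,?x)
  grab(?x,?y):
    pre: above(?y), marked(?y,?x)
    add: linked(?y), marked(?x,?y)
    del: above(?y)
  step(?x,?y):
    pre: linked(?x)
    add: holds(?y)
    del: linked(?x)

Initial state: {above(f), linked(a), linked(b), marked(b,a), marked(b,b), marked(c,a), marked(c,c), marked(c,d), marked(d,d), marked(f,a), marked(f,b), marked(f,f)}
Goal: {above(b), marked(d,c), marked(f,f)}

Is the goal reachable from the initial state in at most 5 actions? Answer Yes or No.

1. bind(b)  →  {above(b), above(f), linked(a), marked(b,a), marked(b,b), marked(c,a), marked(c,c), marked(c,d), marked(d,d), marked(f,a), marked(f,b), marked(f,f)}
2. swap(a,c)  →  {above(b), above(c), above(f), holds(a), linked(a), marked(b,a), marked(b,b), marked(c,c), marked(c,d), marked(d,d), marked(f,a), marked(f,b), marked(f,f)}
3. grab(d,c)  →  {above(b), above(f), holds(a), linked(a), linked(c), marked(b,a), marked(b,b), marked(c,c), marked(c,d), marked(d,c), marked(d,d), marked(f,a), marked(f,b), marked(f,f)}
optimal plan length = 3; 3 ≤ 5

Yes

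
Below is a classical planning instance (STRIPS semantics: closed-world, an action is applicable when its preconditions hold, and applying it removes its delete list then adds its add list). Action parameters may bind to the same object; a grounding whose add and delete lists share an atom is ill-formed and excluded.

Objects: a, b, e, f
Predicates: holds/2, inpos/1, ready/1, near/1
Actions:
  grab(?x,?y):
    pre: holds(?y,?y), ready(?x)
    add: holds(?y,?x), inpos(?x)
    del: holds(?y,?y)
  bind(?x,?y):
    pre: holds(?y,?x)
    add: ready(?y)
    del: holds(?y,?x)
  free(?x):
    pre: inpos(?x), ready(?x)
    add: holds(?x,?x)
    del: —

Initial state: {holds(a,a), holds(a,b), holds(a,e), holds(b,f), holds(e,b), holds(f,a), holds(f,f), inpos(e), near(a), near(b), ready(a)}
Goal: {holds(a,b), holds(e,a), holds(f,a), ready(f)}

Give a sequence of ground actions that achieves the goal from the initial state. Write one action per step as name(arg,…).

1. bind(b,e)  →  {holds(a,a), holds(a,b), holds(a,e), holds(b,f), holds(f,a), holds(f,f), inpos(e), near(a), near(b), ready(a), ready(e)}
2. bind(f,f)  →  {holds(a,a), holds(a,b), holds(a,e), holds(b,f), holds(f,a), inpos(e), near(a), near(b), ready(a), ready(e), ready(f)}
3. free(e)  →  {holds(a,a), holds(a,b), holds(a,e), holds(b,f), holds(e,e), holds(f,a), inpos(e), near(a), near(b), ready(a), ready(e), ready(f)}
4. grab(a,e)  →  {holds(a,a), holds(a,b), holds(a,e), holds(b,f), holds(e,a), holds(f,a), inpos(a), inpos(e), near(a), near(b), ready(a), ready(e), ready(f)}

bind(b,e); bind(f,f); free(e); grab(a,e)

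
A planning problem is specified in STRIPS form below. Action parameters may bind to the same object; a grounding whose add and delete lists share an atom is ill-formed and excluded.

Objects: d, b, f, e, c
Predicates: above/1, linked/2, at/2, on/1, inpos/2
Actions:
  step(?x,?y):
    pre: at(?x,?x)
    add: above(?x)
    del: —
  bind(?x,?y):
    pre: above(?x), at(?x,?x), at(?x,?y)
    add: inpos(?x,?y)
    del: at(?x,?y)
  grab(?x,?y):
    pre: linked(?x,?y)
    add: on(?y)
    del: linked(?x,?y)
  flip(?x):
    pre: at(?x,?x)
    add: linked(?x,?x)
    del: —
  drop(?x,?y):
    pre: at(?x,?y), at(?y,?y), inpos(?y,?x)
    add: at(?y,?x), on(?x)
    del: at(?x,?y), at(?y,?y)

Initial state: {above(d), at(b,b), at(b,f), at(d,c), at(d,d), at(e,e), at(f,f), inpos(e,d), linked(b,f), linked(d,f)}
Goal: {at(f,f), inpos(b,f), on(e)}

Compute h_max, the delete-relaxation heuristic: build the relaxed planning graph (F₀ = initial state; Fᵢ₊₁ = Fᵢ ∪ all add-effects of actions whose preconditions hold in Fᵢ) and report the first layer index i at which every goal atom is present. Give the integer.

F0 = init (10 atoms)
F1 = F0 ∪ {above(b), above(e), above(f), inpos(d,c), inpos(d,d), linked(b,b), linked(d,d), linked(e,e), linked(f,f), on(f)}  (20 atoms)
F2 = F1 ∪ {inpos(b,b), inpos(b,f), inpos(e,e), inpos(f,f), on(b), on(d), on(e)}  (27 atoms)
goal ⊆ F2  ⇒  h_max = 2

2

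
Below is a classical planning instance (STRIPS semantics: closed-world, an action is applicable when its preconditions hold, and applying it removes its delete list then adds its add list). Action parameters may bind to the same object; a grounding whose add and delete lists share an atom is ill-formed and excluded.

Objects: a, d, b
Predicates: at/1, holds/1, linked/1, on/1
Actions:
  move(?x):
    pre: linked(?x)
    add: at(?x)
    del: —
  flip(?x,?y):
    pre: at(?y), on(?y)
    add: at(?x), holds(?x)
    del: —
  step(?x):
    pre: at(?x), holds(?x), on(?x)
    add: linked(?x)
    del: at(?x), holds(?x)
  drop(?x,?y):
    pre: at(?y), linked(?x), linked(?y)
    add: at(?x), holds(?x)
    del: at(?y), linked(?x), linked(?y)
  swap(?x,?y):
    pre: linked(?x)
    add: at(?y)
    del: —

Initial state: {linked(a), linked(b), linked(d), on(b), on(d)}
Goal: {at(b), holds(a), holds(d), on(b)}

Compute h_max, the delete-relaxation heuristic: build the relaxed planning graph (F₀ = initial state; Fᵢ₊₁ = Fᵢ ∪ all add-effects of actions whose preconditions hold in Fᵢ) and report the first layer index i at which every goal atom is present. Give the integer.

F0 = init (5 atoms)
F1 = F0 ∪ {at(a), at(b), at(d)}  (8 atoms)
F2 = F1 ∪ {holds(a), holds(b), holds(d)}  (11 atoms)
goal ⊆ F2  ⇒  h_max = 2

2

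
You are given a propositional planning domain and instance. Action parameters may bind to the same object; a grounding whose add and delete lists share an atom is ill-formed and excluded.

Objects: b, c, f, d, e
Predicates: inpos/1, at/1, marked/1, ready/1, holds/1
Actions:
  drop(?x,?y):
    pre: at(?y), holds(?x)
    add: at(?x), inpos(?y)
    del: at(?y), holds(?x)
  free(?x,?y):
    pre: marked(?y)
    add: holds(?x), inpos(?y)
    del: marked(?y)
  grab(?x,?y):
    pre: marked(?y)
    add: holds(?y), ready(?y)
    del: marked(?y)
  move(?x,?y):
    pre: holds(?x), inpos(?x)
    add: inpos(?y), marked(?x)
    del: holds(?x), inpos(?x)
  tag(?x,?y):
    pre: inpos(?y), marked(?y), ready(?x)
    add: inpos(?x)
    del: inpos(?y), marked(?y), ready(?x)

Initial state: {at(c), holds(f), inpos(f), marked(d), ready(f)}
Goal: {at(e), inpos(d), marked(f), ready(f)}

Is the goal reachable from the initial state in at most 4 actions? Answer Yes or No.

Yes

1. free(e,d)  →  {at(c), holds(e), holds(f), inpos(d), inpos(f), ready(f)}
2. drop(e,c)  →  {at(e), holds(f), inpos(c), inpos(d), inpos(f), ready(f)}
3. move(f,b)  →  {at(e), inpos(b), inpos(c), inpos(d), marked(f), ready(f)}
optimal plan length = 3; 3 ≤ 4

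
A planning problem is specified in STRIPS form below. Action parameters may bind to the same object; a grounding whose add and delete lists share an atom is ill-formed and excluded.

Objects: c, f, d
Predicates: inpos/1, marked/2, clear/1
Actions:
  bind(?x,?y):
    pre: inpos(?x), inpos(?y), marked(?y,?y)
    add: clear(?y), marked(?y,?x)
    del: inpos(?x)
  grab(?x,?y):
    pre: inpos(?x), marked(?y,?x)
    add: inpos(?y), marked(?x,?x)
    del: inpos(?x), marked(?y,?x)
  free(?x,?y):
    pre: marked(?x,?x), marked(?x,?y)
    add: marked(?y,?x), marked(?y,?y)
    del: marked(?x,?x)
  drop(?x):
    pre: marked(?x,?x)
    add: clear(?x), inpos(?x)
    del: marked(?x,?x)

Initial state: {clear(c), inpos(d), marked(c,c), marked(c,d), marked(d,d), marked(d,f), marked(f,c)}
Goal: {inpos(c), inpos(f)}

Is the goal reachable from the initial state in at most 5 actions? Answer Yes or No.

Yes

1. grab(d,c)  →  {clear(c), inpos(c), marked(c,c), marked(d,d), marked(d,f), marked(f,c)}
2. grab(c,f)  →  {clear(c), inpos(f), marked(c,c), marked(d,d), marked(d,f)}
3. drop(c)  →  {clear(c), inpos(c), inpos(f), marked(d,d), marked(d,f)}
optimal plan length = 3; 3 ≤ 5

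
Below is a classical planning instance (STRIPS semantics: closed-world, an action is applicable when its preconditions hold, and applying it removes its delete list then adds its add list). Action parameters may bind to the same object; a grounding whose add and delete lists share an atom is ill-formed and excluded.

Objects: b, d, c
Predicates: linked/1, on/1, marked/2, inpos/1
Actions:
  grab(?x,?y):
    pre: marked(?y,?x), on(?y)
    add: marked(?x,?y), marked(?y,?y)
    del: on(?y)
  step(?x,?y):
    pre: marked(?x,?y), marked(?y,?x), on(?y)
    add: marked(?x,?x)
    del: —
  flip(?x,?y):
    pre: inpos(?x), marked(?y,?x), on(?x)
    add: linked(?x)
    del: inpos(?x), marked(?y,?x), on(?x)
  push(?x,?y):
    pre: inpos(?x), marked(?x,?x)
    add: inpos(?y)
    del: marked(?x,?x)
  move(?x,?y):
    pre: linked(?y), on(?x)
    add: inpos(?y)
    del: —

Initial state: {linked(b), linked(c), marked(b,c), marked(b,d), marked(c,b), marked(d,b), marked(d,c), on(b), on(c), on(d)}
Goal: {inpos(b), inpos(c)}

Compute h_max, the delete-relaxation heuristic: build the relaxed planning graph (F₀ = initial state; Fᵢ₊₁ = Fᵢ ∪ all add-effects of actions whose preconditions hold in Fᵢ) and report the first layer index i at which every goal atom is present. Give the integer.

1

F0 = init (10 atoms)
F1 = F0 ∪ {inpos(b), inpos(c), marked(b,b), marked(c,c), marked(c,d), marked(d,d)}  (16 atoms)
goal ⊆ F1  ⇒  h_max = 1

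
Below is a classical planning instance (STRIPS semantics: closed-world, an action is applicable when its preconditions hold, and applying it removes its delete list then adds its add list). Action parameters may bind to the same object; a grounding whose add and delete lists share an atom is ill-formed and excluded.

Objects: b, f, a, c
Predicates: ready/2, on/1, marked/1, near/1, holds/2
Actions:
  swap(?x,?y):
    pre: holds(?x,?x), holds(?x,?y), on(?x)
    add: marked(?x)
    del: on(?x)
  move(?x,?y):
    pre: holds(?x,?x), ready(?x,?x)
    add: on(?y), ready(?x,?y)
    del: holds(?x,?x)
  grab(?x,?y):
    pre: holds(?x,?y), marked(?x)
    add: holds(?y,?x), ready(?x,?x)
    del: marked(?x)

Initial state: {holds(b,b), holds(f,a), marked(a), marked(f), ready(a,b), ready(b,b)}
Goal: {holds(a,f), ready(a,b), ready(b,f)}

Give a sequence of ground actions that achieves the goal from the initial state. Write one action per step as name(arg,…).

move(b,f); grab(f,a)

1. move(b,f)  →  {holds(f,a), marked(a), marked(f), on(f), ready(a,b), ready(b,b), ready(b,f)}
2. grab(f,a)  →  {holds(a,f), holds(f,a), marked(a), on(f), ready(a,b), ready(b,b), ready(b,f), ready(f,f)}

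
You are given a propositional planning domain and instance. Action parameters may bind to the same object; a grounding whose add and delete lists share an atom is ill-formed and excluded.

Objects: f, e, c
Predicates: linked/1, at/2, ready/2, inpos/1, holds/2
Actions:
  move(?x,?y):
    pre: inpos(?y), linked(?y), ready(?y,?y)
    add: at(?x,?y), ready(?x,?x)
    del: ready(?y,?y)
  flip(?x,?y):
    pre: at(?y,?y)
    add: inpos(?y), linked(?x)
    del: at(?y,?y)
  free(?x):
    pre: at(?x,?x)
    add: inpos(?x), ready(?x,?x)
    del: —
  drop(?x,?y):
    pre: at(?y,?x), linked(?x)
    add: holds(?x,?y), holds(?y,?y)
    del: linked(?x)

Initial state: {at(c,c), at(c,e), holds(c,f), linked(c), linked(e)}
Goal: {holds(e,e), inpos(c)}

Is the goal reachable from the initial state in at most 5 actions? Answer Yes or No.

Yes

1. free(c)  →  {at(c,c), at(c,e), holds(c,f), inpos(c), linked(c), linked(e), ready(c,c)}
2. move(e,c)  →  {at(c,c), at(c,e), at(e,c), holds(c,f), inpos(c), linked(c), linked(e), ready(e,e)}
3. drop(c,e)  →  {at(c,c), at(c,e), at(e,c), holds(c,e), holds(c,f), holds(e,e), inpos(c), linked(e), ready(e,e)}
optimal plan length = 3; 3 ≤ 5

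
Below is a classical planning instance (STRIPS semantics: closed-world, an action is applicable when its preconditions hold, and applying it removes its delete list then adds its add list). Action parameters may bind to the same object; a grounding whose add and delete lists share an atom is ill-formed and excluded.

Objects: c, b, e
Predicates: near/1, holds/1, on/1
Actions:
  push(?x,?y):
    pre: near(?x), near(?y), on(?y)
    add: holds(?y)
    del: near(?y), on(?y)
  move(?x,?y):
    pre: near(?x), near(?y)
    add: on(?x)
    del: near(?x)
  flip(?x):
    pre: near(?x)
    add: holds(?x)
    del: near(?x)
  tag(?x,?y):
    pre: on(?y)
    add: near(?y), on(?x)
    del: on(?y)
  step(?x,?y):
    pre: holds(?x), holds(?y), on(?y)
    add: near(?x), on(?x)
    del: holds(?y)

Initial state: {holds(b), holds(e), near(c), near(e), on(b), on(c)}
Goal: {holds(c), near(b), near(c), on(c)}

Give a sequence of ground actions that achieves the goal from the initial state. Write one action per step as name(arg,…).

push(c,c); tag(e,b); step(c,e)

1. push(c,c)  →  {holds(b), holds(c), holds(e), near(e), on(b)}
2. tag(e,b)  →  {holds(b), holds(c), holds(e), near(b), near(e), on(e)}
3. step(c,e)  →  {holds(b), holds(c), near(b), near(c), near(e), on(c), on(e)}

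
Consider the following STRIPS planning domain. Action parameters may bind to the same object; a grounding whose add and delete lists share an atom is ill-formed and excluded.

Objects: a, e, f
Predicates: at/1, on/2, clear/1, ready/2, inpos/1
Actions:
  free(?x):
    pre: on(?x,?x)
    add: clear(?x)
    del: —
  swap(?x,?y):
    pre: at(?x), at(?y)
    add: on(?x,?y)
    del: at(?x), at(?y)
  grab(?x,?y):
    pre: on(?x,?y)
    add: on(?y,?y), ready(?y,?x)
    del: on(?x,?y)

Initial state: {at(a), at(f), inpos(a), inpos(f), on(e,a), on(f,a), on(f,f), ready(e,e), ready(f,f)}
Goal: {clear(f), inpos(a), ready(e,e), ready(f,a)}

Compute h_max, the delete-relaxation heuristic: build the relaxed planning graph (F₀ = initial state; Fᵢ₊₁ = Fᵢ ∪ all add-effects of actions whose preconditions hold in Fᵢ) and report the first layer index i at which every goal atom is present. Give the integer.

2

F0 = init (9 atoms)
F1 = F0 ∪ {clear(f), on(a,a), on(a,f), ready(a,e), ready(a,f)}  (14 atoms)
F2 = F1 ∪ {clear(a), ready(f,a)}  (16 atoms)
goal ⊆ F2  ⇒  h_max = 2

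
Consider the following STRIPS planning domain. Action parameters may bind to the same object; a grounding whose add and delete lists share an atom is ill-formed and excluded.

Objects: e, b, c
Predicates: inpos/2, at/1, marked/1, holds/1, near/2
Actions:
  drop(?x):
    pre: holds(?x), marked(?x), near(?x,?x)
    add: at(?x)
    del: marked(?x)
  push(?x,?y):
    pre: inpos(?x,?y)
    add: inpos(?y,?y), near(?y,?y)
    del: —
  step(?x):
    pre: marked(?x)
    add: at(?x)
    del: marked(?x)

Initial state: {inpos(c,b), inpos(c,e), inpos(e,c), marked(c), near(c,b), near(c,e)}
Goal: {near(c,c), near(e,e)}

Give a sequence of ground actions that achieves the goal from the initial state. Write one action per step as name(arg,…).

push(e,c); push(c,e)

1. push(e,c)  →  {inpos(c,b), inpos(c,c), inpos(c,e), inpos(e,c), marked(c), near(c,b), near(c,c), near(c,e)}
2. push(c,e)  →  {inpos(c,b), inpos(c,c), inpos(c,e), inpos(e,c), inpos(e,e), marked(c), near(c,b), near(c,c), near(c,e), near(e,e)}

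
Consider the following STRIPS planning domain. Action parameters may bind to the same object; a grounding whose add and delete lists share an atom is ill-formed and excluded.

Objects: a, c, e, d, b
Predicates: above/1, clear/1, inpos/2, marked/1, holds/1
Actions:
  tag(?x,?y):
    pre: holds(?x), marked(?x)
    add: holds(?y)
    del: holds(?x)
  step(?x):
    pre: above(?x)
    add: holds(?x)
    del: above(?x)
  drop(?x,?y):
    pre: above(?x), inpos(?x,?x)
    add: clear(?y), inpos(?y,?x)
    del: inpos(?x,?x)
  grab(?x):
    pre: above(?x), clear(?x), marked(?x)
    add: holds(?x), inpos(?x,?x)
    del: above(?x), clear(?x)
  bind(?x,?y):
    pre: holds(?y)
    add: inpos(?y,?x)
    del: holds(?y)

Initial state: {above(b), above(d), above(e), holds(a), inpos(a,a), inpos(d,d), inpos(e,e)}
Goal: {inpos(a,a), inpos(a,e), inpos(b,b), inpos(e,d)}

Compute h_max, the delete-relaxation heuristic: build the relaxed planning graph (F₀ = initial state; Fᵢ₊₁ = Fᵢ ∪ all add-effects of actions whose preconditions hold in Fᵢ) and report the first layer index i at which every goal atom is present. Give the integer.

F0 = init (7 atoms)
F1 = F0 ∪ {clear(a), clear(b), clear(c), clear(d), clear(e), holds(b), holds(d), holds(e), inpos(a,b), inpos(a,c), inpos(a,d), inpos(a,e), inpos(b,d), inpos(b,e), inpos(c,d), inpos(c,e), inpos(d,e), inpos(e,d)}  (25 atoms)
F2 = F1 ∪ {inpos(b,a), inpos(b,b), inpos(b,c), inpos(d,a), inpos(d,b), inpos(d,c), inpos(e,a), inpos(e,b), inpos(e,c)}  (34 atoms)
goal ⊆ F2  ⇒  h_max = 2

2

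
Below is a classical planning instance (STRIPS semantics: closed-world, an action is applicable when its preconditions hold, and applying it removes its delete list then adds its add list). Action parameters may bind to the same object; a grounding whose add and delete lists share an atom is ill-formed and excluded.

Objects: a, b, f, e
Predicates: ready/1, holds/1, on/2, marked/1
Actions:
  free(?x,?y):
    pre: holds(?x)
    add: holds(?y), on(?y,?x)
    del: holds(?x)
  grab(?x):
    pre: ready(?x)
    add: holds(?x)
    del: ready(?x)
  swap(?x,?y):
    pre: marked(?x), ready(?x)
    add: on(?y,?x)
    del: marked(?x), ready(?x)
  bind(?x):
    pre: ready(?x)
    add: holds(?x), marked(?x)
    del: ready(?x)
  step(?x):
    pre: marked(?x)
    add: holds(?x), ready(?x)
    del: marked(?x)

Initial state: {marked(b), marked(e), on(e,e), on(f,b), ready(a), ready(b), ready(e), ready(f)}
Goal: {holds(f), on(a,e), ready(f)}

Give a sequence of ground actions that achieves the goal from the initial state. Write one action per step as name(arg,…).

1. grab(a)  →  {holds(a), marked(b), marked(e), on(e,e), on(f,b), ready(b), ready(e), ready(f)}
2. free(a,f)  →  {holds(f), marked(b), marked(e), on(e,e), on(f,a), on(f,b), ready(b), ready(e), ready(f)}
3. swap(e,a)  →  {holds(f), marked(b), on(a,e), on(e,e), on(f,a), on(f,b), ready(b), ready(f)}

grab(a); free(a,f); swap(e,a)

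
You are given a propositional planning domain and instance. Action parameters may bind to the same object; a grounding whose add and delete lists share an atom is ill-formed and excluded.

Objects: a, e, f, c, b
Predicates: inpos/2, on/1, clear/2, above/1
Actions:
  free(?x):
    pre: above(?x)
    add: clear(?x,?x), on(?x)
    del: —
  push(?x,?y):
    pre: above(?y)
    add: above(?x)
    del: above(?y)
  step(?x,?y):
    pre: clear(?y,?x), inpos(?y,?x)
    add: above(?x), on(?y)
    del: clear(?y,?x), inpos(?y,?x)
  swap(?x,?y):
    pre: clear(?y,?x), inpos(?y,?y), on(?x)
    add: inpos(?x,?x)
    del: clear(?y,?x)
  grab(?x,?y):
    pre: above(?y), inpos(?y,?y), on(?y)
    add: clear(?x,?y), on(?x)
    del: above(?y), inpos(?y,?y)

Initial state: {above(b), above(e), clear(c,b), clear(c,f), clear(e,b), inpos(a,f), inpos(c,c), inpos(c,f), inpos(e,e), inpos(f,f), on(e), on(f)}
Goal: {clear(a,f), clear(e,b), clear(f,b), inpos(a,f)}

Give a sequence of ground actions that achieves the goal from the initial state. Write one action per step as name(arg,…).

1. free(b)  →  {above(b), above(e), clear(b,b), clear(c,b), clear(c,f), clear(e,b), inpos(a,f), inpos(c,c), inpos(c,f), inpos(e,e), inpos(f,f), on(b), on(e), on(f)}
2. push(f,e)  →  {above(b), above(f), clear(b,b), clear(c,b), clear(c,f), clear(e,b), inpos(a,f), inpos(c,c), inpos(c,f), inpos(e,e), inpos(f,f), on(b), on(e), on(f)}
3. swap(b,c)  →  {above(b), above(f), clear(b,b), clear(c,f), clear(e,b), inpos(a,f), inpos(b,b), inpos(c,c), inpos(c,f), inpos(e,e), inpos(f,f), on(b), on(e), on(f)}
4. grab(a,f)  →  {above(b), clear(a,f), clear(b,b), clear(c,f), clear(e,b), inpos(a,f), inpos(b,b), inpos(c,c), inpos(c,f), inpos(e,e), on(a), on(b), on(e), on(f)}
5. grab(f,b)  →  {clear(a,f), clear(b,b), clear(c,f), clear(e,b), clear(f,b), inpos(a,f), inpos(c,c), inpos(c,f), inpos(e,e), on(a), on(b), on(e), on(f)}

free(b); push(f,e); swap(b,c); grab(a,f); grab(f,b)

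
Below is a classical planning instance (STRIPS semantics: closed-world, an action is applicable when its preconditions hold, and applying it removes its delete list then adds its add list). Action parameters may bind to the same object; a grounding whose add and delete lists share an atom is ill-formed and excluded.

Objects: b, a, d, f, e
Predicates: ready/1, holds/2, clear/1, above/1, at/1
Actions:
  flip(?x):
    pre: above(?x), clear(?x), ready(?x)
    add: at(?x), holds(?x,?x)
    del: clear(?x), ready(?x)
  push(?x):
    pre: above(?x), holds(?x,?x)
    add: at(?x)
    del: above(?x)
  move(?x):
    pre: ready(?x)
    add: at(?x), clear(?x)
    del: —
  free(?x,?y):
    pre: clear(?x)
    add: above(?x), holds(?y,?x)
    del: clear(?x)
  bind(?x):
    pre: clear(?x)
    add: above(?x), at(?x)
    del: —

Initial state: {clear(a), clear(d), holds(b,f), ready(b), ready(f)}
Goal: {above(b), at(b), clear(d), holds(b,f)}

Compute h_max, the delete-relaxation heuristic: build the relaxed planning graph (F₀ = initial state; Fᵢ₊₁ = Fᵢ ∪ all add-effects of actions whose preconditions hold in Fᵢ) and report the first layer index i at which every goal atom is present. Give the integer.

2

F0 = init (5 atoms)
F1 = F0 ∪ {above(a), above(d), at(a), at(b), at(d), at(f), clear(b), clear(f), holds(a,a), holds(a,d), holds(b,a), holds(b,d), holds(d,a), holds(d,d), holds(e,a), holds(e,d), holds(f,a), holds(f,d)}  (23 atoms)
F2 = F1 ∪ {above(b), above(f), holds(a,b), holds(a,f), holds(b,b), holds(d,b), holds(d,f), holds(e,b), holds(e,f), holds(f,b), holds(f,f)}  (34 atoms)
goal ⊆ F2  ⇒  h_max = 2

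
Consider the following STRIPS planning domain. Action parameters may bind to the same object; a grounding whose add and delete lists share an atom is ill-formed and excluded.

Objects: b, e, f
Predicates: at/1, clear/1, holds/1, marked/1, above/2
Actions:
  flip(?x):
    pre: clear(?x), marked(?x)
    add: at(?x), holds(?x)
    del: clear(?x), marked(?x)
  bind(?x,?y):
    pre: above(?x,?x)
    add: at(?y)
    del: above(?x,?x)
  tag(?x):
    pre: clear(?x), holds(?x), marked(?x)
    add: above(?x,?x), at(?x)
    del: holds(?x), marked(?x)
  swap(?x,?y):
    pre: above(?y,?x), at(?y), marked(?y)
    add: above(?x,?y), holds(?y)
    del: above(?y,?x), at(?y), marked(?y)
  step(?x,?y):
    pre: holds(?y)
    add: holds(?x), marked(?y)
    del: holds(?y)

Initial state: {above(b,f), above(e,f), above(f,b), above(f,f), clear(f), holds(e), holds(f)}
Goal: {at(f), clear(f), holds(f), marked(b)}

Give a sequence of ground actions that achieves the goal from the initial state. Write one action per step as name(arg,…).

bind(f,f); step(b,e); step(e,b)

1. bind(f,f)  →  {above(b,f), above(e,f), above(f,b), at(f), clear(f), holds(e), holds(f)}
2. step(b,e)  →  {above(b,f), above(e,f), above(f,b), at(f), clear(f), holds(b), holds(f), marked(e)}
3. step(e,b)  →  {above(b,f), above(e,f), above(f,b), at(f), clear(f), holds(e), holds(f), marked(b), marked(e)}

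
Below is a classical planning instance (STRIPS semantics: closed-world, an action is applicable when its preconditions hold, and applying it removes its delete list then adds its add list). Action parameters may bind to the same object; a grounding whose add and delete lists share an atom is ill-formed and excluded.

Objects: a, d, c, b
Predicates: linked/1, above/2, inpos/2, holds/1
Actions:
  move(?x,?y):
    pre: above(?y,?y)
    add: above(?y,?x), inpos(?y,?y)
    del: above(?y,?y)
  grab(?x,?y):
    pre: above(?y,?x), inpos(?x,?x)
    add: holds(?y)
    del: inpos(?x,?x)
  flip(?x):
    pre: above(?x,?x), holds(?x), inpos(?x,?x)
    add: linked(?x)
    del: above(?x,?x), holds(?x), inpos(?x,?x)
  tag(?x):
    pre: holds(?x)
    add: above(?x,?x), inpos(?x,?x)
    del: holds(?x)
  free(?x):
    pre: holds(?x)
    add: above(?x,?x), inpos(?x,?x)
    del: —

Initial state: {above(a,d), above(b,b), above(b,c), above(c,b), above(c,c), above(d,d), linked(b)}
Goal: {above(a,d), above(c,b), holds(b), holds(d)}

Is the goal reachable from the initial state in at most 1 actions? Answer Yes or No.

No

1. move(d,b)  →  {above(a,d), above(b,c), above(b,d), above(c,b), above(c,c), above(d,d), inpos(b,b), linked(b)}
2. move(b,d)  →  {above(a,d), above(b,c), above(b,d), above(c,b), above(c,c), above(d,b), inpos(b,b), inpos(d,d), linked(b)}
3. grab(d,b)  →  {above(a,d), above(b,c), above(b,d), above(c,b), above(c,c), above(d,b), holds(b), inpos(b,b), linked(b)}
4. grab(b,d)  →  {above(a,d), above(b,c), above(b,d), above(c,b), above(c,c), above(d,b), holds(b), holds(d), linked(b)}
optimal plan length = 4; 4 > 1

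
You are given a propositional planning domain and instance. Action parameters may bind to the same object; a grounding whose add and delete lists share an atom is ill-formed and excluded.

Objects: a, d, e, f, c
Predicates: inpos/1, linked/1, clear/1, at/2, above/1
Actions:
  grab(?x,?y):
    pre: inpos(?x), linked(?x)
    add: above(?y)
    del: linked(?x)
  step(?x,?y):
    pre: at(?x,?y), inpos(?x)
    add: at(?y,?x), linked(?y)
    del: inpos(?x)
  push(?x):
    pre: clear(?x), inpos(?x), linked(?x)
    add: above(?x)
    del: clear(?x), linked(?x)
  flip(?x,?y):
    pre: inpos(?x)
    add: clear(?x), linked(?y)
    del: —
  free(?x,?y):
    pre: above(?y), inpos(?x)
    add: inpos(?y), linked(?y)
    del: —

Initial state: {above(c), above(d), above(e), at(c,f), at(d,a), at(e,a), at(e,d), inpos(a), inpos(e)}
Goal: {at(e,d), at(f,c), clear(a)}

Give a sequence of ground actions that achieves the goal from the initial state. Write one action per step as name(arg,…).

1. flip(a,a)  →  {above(c), above(d), above(e), at(c,f), at(d,a), at(e,a), at(e,d), clear(a), inpos(a), inpos(e), linked(a)}
2. free(a,c)  →  {above(c), above(d), above(e), at(c,f), at(d,a), at(e,a), at(e,d), clear(a), inpos(a), inpos(c), inpos(e), linked(a), linked(c)}
3. step(c,f)  →  {above(c), above(d), above(e), at(c,f), at(d,a), at(e,a), at(e,d), at(f,c), clear(a), inpos(a), inpos(e), linked(a), linked(c), linked(f)}

flip(a,a); free(a,c); step(c,f)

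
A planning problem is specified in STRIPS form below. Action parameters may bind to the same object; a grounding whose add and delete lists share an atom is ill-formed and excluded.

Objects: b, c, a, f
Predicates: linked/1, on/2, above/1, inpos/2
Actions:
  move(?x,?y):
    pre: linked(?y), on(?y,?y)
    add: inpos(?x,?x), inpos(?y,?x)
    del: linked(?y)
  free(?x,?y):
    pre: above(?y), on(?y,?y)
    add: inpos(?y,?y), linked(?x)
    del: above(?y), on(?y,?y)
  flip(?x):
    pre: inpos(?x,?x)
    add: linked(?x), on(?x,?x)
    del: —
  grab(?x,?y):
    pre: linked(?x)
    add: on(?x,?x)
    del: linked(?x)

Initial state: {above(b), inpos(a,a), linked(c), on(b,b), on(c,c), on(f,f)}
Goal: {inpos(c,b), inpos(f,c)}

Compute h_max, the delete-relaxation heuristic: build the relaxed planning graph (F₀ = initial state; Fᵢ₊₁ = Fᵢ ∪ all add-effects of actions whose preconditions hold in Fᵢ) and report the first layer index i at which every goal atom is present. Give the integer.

F0 = init (6 atoms)
F1 = F0 ∪ {inpos(b,b), inpos(c,a), inpos(c,b), inpos(c,c), inpos(c,f), inpos(f,f), linked(a), linked(b), linked(f), on(a,a)}  (16 atoms)
F2 = F1 ∪ {inpos(a,b), inpos(a,c), inpos(a,f), inpos(b,a), inpos(b,c), inpos(b,f), inpos(f,a), inpos(f,b), inpos(f,c)}  (25 atoms)
goal ⊆ F2  ⇒  h_max = 2

2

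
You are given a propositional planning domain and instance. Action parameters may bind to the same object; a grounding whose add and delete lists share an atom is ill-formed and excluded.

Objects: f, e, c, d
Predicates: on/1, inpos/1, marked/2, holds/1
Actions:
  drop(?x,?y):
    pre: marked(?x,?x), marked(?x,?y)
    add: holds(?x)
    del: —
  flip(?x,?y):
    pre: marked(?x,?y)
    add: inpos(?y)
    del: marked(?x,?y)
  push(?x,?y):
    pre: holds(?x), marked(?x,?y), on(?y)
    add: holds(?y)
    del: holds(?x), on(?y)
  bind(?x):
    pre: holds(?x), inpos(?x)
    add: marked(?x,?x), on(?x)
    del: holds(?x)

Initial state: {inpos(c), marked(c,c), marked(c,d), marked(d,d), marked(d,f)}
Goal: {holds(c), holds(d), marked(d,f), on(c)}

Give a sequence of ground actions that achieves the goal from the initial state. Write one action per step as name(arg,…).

1. drop(c,c)  →  {holds(c), inpos(c), marked(c,c), marked(c,d), marked(d,d), marked(d,f)}
2. drop(d,f)  →  {holds(c), holds(d), inpos(c), marked(c,c), marked(c,d), marked(d,d), marked(d,f)}
3. bind(c)  →  {holds(d), inpos(c), marked(c,c), marked(c,d), marked(d,d), marked(d,f), on(c)}
4. drop(c,c)  →  {holds(c), holds(d), inpos(c), marked(c,c), marked(c,d), marked(d,d), marked(d,f), on(c)}

drop(c,c); drop(d,f); bind(c); drop(c,c)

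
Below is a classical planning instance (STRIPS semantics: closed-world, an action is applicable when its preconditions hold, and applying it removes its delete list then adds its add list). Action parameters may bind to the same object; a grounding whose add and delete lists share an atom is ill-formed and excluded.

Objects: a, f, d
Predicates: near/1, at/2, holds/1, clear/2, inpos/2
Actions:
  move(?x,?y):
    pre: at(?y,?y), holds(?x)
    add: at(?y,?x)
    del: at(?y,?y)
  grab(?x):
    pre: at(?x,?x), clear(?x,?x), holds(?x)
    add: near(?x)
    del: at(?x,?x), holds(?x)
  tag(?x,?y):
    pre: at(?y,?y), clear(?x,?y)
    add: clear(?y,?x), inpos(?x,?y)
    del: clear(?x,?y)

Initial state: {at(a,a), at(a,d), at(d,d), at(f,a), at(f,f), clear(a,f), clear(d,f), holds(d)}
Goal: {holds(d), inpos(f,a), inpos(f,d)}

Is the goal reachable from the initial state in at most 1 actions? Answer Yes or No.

No

1. tag(a,f)  →  {at(a,a), at(a,d), at(d,d), at(f,a), at(f,f), clear(d,f), clear(f,a), holds(d), inpos(a,f)}
2. tag(f,a)  →  {at(a,a), at(a,d), at(d,d), at(f,a), at(f,f), clear(a,f), clear(d,f), holds(d), inpos(a,f), inpos(f,a)}
3. tag(d,f)  →  {at(a,a), at(a,d), at(d,d), at(f,a), at(f,f), clear(a,f), clear(f,d), holds(d), inpos(a,f), inpos(d,f), inpos(f,a)}
4. tag(f,d)  →  {at(a,a), at(a,d), at(d,d), at(f,a), at(f,f), clear(a,f), clear(d,f), holds(d), inpos(a,f), inpos(d,f), inpos(f,a), inpos(f,d)}
optimal plan length = 4; 4 > 1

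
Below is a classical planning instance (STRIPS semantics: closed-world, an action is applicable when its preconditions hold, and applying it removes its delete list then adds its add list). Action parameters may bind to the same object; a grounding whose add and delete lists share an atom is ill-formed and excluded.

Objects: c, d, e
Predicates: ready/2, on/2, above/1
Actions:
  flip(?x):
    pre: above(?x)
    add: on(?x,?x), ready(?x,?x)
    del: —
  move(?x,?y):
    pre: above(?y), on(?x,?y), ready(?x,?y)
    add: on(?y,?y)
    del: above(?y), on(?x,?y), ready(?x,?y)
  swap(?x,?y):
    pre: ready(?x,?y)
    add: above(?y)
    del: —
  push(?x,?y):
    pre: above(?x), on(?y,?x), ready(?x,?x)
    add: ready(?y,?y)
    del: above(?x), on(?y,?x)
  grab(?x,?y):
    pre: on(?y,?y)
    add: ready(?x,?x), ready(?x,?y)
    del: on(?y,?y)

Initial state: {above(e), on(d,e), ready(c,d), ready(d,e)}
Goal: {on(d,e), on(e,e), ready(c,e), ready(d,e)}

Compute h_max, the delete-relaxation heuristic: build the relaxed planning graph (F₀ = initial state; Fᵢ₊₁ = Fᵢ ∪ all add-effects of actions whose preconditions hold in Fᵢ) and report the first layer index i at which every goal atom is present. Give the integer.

2

F0 = init (4 atoms)
F1 = F0 ∪ {above(d), on(e,e), ready(e,e)}  (7 atoms)
F2 = F1 ∪ {on(d,d), ready(c,c), ready(c,e), ready(d,d)}  (11 atoms)
goal ⊆ F2  ⇒  h_max = 2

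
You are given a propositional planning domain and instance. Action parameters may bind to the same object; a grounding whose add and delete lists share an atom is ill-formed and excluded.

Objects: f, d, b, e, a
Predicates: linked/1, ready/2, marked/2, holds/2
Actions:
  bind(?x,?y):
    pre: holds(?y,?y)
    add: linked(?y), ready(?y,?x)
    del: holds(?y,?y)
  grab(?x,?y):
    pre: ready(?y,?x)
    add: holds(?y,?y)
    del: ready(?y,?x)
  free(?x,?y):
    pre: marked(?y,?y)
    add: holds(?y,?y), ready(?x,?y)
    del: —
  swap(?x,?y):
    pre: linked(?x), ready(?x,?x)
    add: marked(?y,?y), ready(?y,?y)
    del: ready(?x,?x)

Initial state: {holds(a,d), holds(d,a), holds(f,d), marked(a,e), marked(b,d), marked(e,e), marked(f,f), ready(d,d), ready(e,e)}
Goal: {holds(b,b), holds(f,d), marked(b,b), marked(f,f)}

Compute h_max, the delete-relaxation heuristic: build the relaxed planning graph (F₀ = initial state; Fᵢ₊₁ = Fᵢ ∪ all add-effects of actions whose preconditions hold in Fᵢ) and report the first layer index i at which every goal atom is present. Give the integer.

3

F0 = init (9 atoms)
F1 = F0 ∪ {holds(d,d), holds(e,e), holds(f,f), ready(a,e), ready(a,f), ready(b,e), ready(b,f), ready(d,e), ready(d,f), ready(e,f), ready(f,e), ready(f,f)}  (21 atoms)
F2 = F1 ∪ {holds(a,a), holds(b,b), linked(d), linked(e), linked(f), ready(d,a), ready(d,b), ready(e,a), ready(e,b), ready(e,d), ready(f,a), ready(f,b), ready(f,d)}  (34 atoms)
F3 = F2 ∪ {linked(a), linked(b), marked(a,a), marked(b,b), marked(d,d), ready(a,a), ready(a,b), ready(a,d), ready(b,a), ready(b,b), ready(b,d)}  (45 atoms)
goal ⊆ F3  ⇒  h_max = 3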